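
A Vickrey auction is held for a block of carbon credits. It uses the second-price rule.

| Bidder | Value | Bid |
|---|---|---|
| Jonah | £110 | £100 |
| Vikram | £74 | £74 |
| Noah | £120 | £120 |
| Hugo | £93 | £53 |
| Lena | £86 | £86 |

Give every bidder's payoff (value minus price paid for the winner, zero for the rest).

Ordered from highest: Noah £120, then Jonah £100, then Lena £86, then Vikram £74, then Hugo £53.
Noah has the top bid and wins; the price is the second-highest bid, £100.
Noah's payoff = £120 − £100 = £20. All other bidders lose, so their payoff is 0.

Jonah £0, Vikram £0, Noah £20, Hugo £0, Lena £0.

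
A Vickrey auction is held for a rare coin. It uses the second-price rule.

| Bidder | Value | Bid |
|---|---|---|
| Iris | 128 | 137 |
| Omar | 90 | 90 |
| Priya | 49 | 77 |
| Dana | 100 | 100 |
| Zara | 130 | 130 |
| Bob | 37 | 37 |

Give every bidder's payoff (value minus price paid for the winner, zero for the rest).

Iris -2, Omar 0, Priya 0, Dana 0, Zara 0, Bob 0.

Ranking the bids: Iris 137 > Zara 130 > Dana 100 > Omar 90 > Priya 77 > Bob 37.
Iris has the top bid and wins; the price is the second-highest bid, 130.
Iris's payoff = 128 − 130 = -2. All other bidders lose, so their payoff is 0.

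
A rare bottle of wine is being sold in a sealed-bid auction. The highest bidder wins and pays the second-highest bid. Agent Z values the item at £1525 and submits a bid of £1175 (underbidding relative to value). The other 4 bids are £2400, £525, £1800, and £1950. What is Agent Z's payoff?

Highest competing bid: £2400.
Agent Z's bid £1175 is not the highest, so Agent Z loses, pays nothing, and earns zero payoff.

Agent Z's payoff: £0.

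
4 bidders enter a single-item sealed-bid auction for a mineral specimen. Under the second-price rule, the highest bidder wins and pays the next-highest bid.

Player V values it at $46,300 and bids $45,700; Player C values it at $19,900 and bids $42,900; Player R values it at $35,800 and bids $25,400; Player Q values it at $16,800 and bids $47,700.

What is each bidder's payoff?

Payoffs: Player V $0, Player C $0, Player R $0, Player Q -$28,900.

Ordered from highest: Player Q $47,700 > Player V $45,700 > Player C $42,900 > Player R $25,400.
Player Q has the top bid and wins; the price is the second-highest bid, $45,700.
Player Q's payoff = $16,800 − $45,700 = -$28,900. All other bidders lose, so their payoff is 0.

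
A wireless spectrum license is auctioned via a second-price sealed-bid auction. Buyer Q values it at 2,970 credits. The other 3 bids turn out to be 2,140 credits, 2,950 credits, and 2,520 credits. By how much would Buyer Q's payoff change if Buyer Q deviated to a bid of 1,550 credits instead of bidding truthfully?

The highest competing bid is 2,950 credits.
Bidding truthfully at 2,970 credits: Buyer Q has the top bid, wins, and pays the second-highest bid 2,950 credits. Payoff = 2,970 credits − 2,950 credits = 20 credits.
Bidding 1,550 credits: the top bid is 2,950 credits (a rival), so Buyer Q loses. Payoff = 0 credits.
Change = 0 credits − 20 credits = -20 credits.

Change in payoff: -20 credits.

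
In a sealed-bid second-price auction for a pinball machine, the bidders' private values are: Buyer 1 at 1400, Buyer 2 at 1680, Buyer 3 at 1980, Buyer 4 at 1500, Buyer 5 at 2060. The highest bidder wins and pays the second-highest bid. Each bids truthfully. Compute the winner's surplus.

Ordered from highest: Buyer 5 2060, then Buyer 3 1980, then Buyer 2 1680, then Buyer 4 1500, then Buyer 1 1400.
Buyer 5 wins with the top bid and pays the second-highest, 1980.
Surplus = 2060 − 1980 = 80.

Winner's surplus: 80.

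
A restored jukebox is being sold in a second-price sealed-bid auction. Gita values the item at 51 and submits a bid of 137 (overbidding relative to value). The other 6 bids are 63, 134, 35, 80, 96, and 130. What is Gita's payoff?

Highest competing bid: 134.
Gita's bid 137 is the highest overall, so Gita wins and pays the second-highest bid, 134.
Payoff = value − price = 51 − 134 = -83.
Overbidding won the item at a price above value — truthful bidding would have avoided this loss.

-83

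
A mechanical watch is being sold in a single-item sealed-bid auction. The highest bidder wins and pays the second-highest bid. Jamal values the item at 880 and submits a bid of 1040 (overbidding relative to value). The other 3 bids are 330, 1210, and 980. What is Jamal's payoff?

Payoff = 0.

Highest competing bid: 1210.
Jamal's bid 1040 is not the highest, so Jamal loses, pays nothing, and earns zero payoff.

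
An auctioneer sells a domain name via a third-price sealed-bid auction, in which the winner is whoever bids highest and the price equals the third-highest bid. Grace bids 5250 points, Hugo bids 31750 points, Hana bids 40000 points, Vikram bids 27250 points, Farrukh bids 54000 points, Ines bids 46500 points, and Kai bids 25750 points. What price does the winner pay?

Sorted high to low: Farrukh 54000 points; Ines 46500 points; Hana 40000 points; Hugo 31750 points; Vikram 27250 points; Kai 25750 points; Grace 5250 points.
Farrukh is the highest bidder, so Farrukh wins.
Under the third-price rule, the price is the third-highest bid: 40000 points.

Price paid: 40000 points.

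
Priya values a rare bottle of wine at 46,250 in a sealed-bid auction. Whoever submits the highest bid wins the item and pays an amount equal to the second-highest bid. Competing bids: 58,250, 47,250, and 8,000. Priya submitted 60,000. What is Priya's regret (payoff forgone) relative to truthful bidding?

Regret: 12,000.

The highest competing bid is 58,250.
Bidding truthfully at 46,250: the top bid is 58,250 (a rival), so Priya loses. Payoff = 0.
Bidding 60,000: Priya has the top bid, wins, and pays the second-highest bid 58,250. Payoff = 46,250 − 58,250 = -12,000.
Regret = truthful payoff − actual payoff = 0 − -12,000 = 12,000.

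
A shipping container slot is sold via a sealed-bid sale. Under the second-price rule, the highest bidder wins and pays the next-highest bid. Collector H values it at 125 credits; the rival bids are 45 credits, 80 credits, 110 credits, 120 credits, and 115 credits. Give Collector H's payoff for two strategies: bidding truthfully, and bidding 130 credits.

(a) 5 credits  (b) 5 credits

The highest competing bid is 120 credits.
Bidding truthfully at 125 credits: Collector H has the top bid, wins, and pays the second-highest bid 120 credits. Payoff = 125 credits − 120 credits = 5 credits.
Bidding 130 credits: Collector H has the top bid, wins, and pays the second-highest bid 120 credits. Payoff = 125 credits − 120 credits = 5 credits.
The bid only affects whether you win, not the price — here both bids land on the same side of the top rival bid, so the deviation is payoff-neutral.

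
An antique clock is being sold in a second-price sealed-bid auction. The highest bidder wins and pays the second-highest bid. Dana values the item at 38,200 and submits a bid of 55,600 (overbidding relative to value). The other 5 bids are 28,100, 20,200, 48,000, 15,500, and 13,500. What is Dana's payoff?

Highest competing bid: 48,000.
Dana's bid 55,600 is the highest overall, so Dana wins and pays the second-highest bid, 48,000.
Payoff = value − price = 38,200 − 48,000 = -9,800.
Overbidding won the item at a price above value — truthful bidding would have avoided this loss.

Payoff = -9,800.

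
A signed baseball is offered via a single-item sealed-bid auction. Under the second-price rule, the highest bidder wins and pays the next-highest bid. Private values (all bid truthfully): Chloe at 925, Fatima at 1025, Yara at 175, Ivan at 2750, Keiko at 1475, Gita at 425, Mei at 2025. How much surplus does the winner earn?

Ordered from highest: Ivan 2750, then Mei 2025, then Keiko 1475, then Fatima 1025, then Chloe 925, then Gita 425, then Yara 175.
Ivan wins with the top bid and pays the second-highest, 2025.
Surplus = 2750 − 2025 = 725.

Winner's surplus: 725.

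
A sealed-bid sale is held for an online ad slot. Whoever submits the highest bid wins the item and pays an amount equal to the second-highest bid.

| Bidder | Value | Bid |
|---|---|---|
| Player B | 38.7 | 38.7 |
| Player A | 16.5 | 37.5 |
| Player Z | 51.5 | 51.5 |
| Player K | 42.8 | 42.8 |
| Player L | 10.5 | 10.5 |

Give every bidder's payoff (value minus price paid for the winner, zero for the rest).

Ordered from highest: Player Z 51.5; Player K 42.8; Player B 38.7; Player A 37.5; Player L 10.5.
Player Z has the top bid and wins; the price is the second-highest bid, 42.8.
Player Z's payoff = 51.5 − 42.8 = 8.7. All other bidders lose, so their payoff is 0.

Payoffs: Player B 0.0, Player A 0.0, Player Z 8.7, Player K 0.0, Player L 0.0.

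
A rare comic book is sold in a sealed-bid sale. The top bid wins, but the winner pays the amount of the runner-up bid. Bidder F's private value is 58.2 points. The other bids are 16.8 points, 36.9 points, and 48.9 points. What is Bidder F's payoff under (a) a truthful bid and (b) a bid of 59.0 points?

(a) 9.3 points  (b) 9.3 points

The highest competing bid is 48.9 points.
Bidding truthfully at 58.2 points: Bidder F has the top bid, wins, and pays the second-highest bid 48.9 points. Payoff = 58.2 points − 48.9 points = 9.3 points.
Bidding 59.0 points: Bidder F has the top bid, wins, and pays the second-highest bid 48.9 points. Payoff = 58.2 points − 48.9 points = 9.3 points.
The bid only affects whether you win, not the price — here both bids land on the same side of the top rival bid, so the deviation is payoff-neutral.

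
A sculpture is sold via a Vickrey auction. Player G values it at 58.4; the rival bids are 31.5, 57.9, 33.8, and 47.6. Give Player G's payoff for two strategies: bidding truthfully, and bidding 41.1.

(a) 0.5  (b) 0.0

The highest competing bid is 57.9.
Bidding truthfully at 58.4: Player G has the top bid, wins, and pays the second-highest bid 57.9. Payoff = 58.4 − 57.9 = 0.5.
Bidding 41.1: the top bid is 57.9 (a rival), so Player G loses. Payoff = 0.0.
Deviating from a truthful bid can only lose payoff in a second-price auction — never gain.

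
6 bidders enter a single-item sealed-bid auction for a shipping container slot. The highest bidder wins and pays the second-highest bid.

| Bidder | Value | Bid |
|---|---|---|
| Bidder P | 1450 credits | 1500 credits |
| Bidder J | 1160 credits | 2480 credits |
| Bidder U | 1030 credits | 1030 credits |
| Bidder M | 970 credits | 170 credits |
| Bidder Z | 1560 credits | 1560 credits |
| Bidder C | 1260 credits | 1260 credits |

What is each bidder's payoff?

Bidder P 0 credits, Bidder J -400 credits, Bidder U 0 credits, Bidder M 0 credits, Bidder Z 0 credits, Bidder C 0 credits.

Bids in descending order: Bidder J 2480 credits, then Bidder Z 1560 credits, then Bidder P 1500 credits, then Bidder C 1260 credits, then Bidder U 1030 credits, then Bidder M 170 credits.
Bidder J has the top bid and wins; the price is the second-highest bid, 1560 credits.
Bidder J's payoff = 1160 credits − 1560 credits = -400 credits. All other bidders lose, so their payoff is 0.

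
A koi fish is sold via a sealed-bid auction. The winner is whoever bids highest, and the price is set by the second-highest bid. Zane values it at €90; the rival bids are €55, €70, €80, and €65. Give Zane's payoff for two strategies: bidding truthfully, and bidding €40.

(a) €10  (b) €0

The highest competing bid is €80.
Bidding truthfully at €90: Zane has the top bid, wins, and pays the second-highest bid €80. Payoff = €90 − €80 = €10.
Bidding €40: the top bid is €80 (a rival), so Zane loses. Payoff = €0.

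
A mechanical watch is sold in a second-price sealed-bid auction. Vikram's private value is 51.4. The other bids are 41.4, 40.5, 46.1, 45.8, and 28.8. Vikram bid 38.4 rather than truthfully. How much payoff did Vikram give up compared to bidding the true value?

The highest competing bid is 46.1.
Bidding truthfully at 51.4: Vikram has the top bid, wins, and pays the second-highest bid 46.1. Payoff = 51.4 − 46.1 = 5.3.
Bidding 38.4: the top bid is 46.1 (a rival), so Vikram loses. Payoff = 0.0.
Regret = truthful payoff − actual payoff = 5.3 − 0.0 = 5.3.

5.3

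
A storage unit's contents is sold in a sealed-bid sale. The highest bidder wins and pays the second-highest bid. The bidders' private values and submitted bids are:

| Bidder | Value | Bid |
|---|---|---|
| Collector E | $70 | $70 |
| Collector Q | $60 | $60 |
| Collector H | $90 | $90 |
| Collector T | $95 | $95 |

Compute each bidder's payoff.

Bids in descending order: Collector T $95, then Collector H $90, then Collector E $70, then Collector Q $60.
Collector T has the top bid and wins; the price is the second-highest bid, $90.
Collector T's payoff = $95 − $90 = $5. All other bidders lose, so their payoff is 0.

Payoffs: Collector E $0, Collector Q $0, Collector H $0, Collector T $5.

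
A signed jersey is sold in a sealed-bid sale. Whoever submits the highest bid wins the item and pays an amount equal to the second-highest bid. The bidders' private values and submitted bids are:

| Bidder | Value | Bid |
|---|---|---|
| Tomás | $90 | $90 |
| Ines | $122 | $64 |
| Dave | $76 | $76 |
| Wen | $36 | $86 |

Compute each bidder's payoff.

Tomás $4, Ines $0, Dave $0, Wen $0.

Ordered from highest: Tomás $90 > Wen $86 > Dave $76 > Ines $64.
Tomás has the top bid and wins; the price is the second-highest bid, $86.
Tomás's payoff = $90 − $86 = $4. All other bidders lose, so their payoff is 0.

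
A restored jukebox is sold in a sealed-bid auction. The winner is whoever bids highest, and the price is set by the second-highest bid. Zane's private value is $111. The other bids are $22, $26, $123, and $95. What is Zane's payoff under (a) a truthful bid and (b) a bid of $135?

Truthful: $0; alternative: -$12.

The highest competing bid is $123.
Bidding truthfully at $111: the top bid is $123 (a rival), so Zane loses. Payoff = $0.
Bidding $135: Zane has the top bid, wins, and pays the second-highest bid $123. Payoff = $111 − $123 = -$12.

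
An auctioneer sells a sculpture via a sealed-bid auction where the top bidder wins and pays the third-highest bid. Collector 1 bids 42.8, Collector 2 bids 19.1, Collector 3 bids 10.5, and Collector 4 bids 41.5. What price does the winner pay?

Sorted high to low: Collector 1 42.8 > Collector 4 41.5 > Collector 2 19.1 > Collector 3 10.5.
Collector 1 is the highest bidder, so Collector 1 wins.
Under the third-price rule, the price is the third-highest bid: 19.1.

Price paid: 19.1.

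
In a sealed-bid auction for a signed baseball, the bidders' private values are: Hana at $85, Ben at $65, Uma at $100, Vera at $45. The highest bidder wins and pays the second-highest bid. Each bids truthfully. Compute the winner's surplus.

Ranking the bids: Uma $100 > Hana $85 > Ben $65 > Vera $45.
Uma wins with the top bid and pays the second-highest, $85.
Surplus = $100 − $85 = $15.

$15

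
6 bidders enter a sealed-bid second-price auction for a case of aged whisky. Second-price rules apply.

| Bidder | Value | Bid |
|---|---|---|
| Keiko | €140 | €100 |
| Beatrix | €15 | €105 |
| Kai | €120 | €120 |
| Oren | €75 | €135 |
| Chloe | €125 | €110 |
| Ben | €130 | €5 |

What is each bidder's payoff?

Keiko €0, Beatrix €0, Kai €0, Oren -€45, Chloe €0, Ben €0.

Ranking the bids: Oren €135, then Kai €120, then Chloe €110, then Beatrix €105, then Keiko €100, then Ben €5.
Oren has the top bid and wins; the price is the second-highest bid, €120.
Oren's payoff = €75 − €120 = -€45. All other bidders lose, so their payoff is 0.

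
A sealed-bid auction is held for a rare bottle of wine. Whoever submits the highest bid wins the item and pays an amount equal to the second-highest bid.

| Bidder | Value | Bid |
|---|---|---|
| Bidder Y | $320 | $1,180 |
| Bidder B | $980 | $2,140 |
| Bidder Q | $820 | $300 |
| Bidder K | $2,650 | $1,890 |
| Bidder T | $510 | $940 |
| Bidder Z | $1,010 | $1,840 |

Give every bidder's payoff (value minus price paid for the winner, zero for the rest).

Ordered from highest: Bidder B $2,140; Bidder K $1,890; Bidder Z $1,840; Bidder Y $1,180; Bidder T $940; Bidder Q $300.
Bidder B has the top bid and wins; the price is the second-highest bid, $1,890.
Bidder B's payoff = $980 − $1,890 = -$910. All other bidders lose, so their payoff is 0.

Payoffs: Bidder Y $0, Bidder B -$910, Bidder Q $0, Bidder K $0, Bidder T $0, Bidder Z $0.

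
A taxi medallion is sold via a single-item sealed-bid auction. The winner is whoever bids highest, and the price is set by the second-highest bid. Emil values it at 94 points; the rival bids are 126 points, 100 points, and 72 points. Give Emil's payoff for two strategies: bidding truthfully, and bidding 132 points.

The highest competing bid is 126 points.
Bidding truthfully at 94 points: the top bid is 126 points (a rival), so Emil loses. Payoff = 0 points.
Bidding 132 points: Emil has the top bid, wins, and pays the second-highest bid 126 points. Payoff = 94 points − 126 points = -32 points.
Deviating from a truthful bid can only lose payoff in a second-price auction — never gain.

(a) 0 points  (b) -32 points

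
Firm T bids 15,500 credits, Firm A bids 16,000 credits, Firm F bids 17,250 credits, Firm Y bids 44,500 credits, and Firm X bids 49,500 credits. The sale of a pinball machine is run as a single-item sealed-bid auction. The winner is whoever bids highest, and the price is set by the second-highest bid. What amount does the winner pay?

Ranking the bids: Firm X 49,500 credits > Firm Y 44,500 credits > Firm F 17,250 credits > Firm A 16,000 credits > Firm T 15,500 credits.
Firm X has the highest bid, so Firm X wins.
The second-highest bid is 44,500 credits, so that is what Firm X pays.

The winner pays 44,500 credits.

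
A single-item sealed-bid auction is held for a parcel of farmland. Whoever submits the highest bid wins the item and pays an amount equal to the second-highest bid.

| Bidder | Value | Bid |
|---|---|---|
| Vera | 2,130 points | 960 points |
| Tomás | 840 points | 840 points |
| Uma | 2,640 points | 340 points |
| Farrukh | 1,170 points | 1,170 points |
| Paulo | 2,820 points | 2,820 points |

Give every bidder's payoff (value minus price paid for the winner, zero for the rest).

Sorted high to low: Paulo 2,820 points, then Farrukh 1,170 points, then Vera 960 points, then Tomás 840 points, then Uma 340 points.
Paulo has the top bid and wins; the price is the second-highest bid, 1,170 points.
Paulo's payoff = 2,820 points − 1,170 points = 1,650 points. All other bidders lose, so their payoff is 0.

Vera 0 points, Tomás 0 points, Uma 0 points, Farrukh 0 points, Paulo 1,650 points.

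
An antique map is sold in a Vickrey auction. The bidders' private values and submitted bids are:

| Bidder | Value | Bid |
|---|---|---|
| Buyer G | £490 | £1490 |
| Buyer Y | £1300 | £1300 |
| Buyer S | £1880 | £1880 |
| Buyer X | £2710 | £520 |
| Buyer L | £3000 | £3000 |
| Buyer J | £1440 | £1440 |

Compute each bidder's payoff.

Sorted high to low: Buyer L £3000; Buyer S £1880; Buyer G £1490; Buyer J £1440; Buyer Y £1300; Buyer X £520.
Buyer L has the top bid and wins; the price is the second-highest bid, £1880.
Buyer L's payoff = £3000 − £1880 = £1120. All other bidders lose, so their payoff is 0.

Payoffs: Buyer G £0, Buyer Y £0, Buyer S £0, Buyer X £0, Buyer L £1120, Buyer J £0.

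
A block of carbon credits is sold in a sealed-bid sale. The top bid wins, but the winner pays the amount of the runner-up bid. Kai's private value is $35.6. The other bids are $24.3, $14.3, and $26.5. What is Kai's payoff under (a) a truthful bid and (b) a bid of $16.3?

Truthful: $9.1; alternative: $0.0.

The highest competing bid is $26.5.
Bidding truthfully at $35.6: Kai has the top bid, wins, and pays the second-highest bid $26.5. Payoff = $35.6 − $26.5 = $9.1.
Bidding $16.3: the top bid is $26.5 (a rival), so Kai loses. Payoff = $0.0.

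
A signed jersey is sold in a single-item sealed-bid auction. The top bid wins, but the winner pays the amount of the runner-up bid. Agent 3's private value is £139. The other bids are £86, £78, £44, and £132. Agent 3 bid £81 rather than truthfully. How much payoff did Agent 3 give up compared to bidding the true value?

The highest competing bid is £132.
Bidding truthfully at £139: Agent 3 has the top bid, wins, and pays the second-highest bid £132. Payoff = £139 − £132 = £7.
Bidding £81: the top bid is £132 (a rival), so Agent 3 loses. Payoff = £0.
Regret = truthful payoff − actual payoff = £7 − £0 = £7.

£7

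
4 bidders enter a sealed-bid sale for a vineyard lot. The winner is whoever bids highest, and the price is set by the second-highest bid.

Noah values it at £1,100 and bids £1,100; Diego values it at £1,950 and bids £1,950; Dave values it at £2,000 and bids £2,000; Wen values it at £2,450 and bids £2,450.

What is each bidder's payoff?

Ranking the bids: Wen £2,450, then Dave £2,000, then Diego £1,950, then Noah £1,100.
Wen has the top bid and wins; the price is the second-highest bid, £2,000.
Wen's payoff = £2,450 − £2,000 = £450. All other bidders lose, so their payoff is 0.

Noah £0, Diego £0, Dave £0, Wen £450.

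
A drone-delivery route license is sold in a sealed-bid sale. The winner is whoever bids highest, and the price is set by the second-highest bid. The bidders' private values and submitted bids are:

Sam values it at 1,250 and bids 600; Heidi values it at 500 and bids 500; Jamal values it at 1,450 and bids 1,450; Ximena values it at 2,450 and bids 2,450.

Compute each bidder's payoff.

Ordered from highest: Ximena 2,450; Jamal 1,450; Sam 600; Heidi 500.
Ximena has the top bid and wins; the price is the second-highest bid, 1,450.
Ximena's payoff = 2,450 − 1,450 = 1,000. All other bidders lose, so their payoff is 0.

Sam 0, Heidi 0, Jamal 0, Ximena 1,000.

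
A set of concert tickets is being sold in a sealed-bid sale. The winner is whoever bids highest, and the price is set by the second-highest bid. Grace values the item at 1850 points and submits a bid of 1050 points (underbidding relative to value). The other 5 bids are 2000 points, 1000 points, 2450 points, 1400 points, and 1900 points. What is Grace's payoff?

Highest competing bid: 2450 points.
Grace's bid 1050 points is not the highest, so Grace loses, pays nothing, and earns zero payoff.

Payoff = 0 points.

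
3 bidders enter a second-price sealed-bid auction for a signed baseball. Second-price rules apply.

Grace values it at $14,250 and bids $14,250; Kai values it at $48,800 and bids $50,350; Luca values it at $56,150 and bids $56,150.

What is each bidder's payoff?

Ordered from highest: Luca $56,150; Kai $50,350; Grace $14,250.
Luca has the top bid and wins; the price is the second-highest bid, $50,350.
Luca's payoff = $56,150 − $50,350 = $5,800. All other bidders lose, so their payoff is 0.

Payoffs: Grace $0, Kai $0, Luca $5,800.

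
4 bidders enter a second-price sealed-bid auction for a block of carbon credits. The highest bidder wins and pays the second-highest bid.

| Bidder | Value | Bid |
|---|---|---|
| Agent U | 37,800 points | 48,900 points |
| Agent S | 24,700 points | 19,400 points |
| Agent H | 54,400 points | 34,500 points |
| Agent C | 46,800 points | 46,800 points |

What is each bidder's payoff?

Ordered from highest: Agent U 48,900 points, then Agent C 46,800 points, then Agent H 34,500 points, then Agent S 19,400 points.
Agent U has the top bid and wins; the price is the second-highest bid, 46,800 points.
Agent U's payoff = 37,800 points − 46,800 points = -9,000 points. All other bidders lose, so their payoff is 0.

Payoffs: Agent U -9,000 points, Agent S 0 points, Agent H 0 points, Agent C 0 points.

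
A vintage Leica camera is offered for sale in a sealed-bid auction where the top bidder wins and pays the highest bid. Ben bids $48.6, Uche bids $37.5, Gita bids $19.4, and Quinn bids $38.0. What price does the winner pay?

$48.6

Sorted high to low: Ben $48.6, then Quinn $38.0, then Uche $37.5, then Gita $19.4.
Ben is the highest bidder, so Ben wins.
Under the first-price rule, the price is the highest bid: $48.6.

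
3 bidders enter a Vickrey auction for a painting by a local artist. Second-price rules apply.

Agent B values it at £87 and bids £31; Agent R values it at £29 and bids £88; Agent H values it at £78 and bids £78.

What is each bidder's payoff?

Sorted high to low: Agent R £88 > Agent H £78 > Agent B £31.
Agent R has the top bid and wins; the price is the second-highest bid, £78.
Agent R's payoff = £29 − £78 = -£49. All other bidders lose, so their payoff is 0.

Agent B £0, Agent R -£49, Agent H £0.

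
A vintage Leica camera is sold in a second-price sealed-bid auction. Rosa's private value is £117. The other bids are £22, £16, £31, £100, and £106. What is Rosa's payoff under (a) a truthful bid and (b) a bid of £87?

(a) £11  (b) £0

The highest competing bid is £106.
Bidding truthfully at £117: Rosa has the top bid, wins, and pays the second-highest bid £106. Payoff = £117 − £106 = £11.
Bidding £87: the top bid is £106 (a rival), so Rosa loses. Payoff = £0.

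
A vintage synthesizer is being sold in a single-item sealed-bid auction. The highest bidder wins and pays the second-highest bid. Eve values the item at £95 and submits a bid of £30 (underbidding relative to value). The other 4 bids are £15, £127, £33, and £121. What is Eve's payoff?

Eve's payoff: £0.

Highest competing bid: £127.
Eve's bid £30 is not the highest, so Eve loses, pays nothing, and earns zero payoff.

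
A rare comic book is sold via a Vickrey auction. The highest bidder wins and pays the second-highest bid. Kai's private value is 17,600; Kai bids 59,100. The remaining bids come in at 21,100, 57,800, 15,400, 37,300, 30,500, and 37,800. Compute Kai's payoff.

Highest competing bid: 57,800.
Kai's bid 59,100 is the highest overall, so Kai wins and pays the second-highest bid, 57,800.
Payoff = value − price = 17,600 − 57,800 = -40,200.

Kai's payoff: -40,200.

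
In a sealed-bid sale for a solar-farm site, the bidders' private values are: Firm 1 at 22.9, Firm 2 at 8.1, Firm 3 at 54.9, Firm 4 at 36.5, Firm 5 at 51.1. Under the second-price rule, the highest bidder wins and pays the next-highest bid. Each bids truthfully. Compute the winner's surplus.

Surplus = 3.8.

Sorted high to low: Firm 3 54.9, then Firm 5 51.1, then Firm 4 36.5, then Firm 1 22.9, then Firm 2 8.1.
Firm 3 wins with the top bid and pays the second-highest, 51.1.
Surplus = 54.9 − 51.1 = 3.8.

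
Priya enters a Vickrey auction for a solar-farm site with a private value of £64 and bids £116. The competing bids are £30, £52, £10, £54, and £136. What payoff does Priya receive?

Highest competing bid: £136.
Priya's bid £116 is not the highest, so Priya loses, pays nothing, and earns zero payoff.

£0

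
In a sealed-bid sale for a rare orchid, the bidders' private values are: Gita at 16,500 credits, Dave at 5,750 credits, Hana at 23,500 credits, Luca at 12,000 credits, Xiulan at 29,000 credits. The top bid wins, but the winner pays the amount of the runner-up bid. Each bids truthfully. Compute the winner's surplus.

Bids in descending order: Xiulan 29,000 credits > Hana 23,500 credits > Gita 16,500 credits > Luca 12,000 credits > Dave 5,750 credits.
Xiulan wins with the top bid and pays the second-highest, 23,500 credits.
Surplus = 29,000 credits − 23,500 credits = 5,500 credits.

5,500 credits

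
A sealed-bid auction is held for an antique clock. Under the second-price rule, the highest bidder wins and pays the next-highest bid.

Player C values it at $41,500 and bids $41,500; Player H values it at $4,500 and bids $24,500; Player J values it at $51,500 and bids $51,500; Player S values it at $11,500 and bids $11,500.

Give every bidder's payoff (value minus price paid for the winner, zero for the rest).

Ordered from highest: Player J $51,500, then Player C $41,500, then Player H $24,500, then Player S $11,500.
Player J has the top bid and wins; the price is the second-highest bid, $41,500.
Player J's payoff = $51,500 − $41,500 = $10,000. All other bidders lose, so their payoff is 0.

Payoffs: Player C $0, Player H $0, Player J $10,000, Player S $0.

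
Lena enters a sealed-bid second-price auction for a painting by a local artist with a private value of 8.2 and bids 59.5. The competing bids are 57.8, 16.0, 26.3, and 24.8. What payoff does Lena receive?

Highest competing bid: 57.8.
Lena's bid 59.5 is the highest overall, so Lena wins and pays the second-highest bid, 57.8.
Payoff = value − price = 8.2 − 57.8 = -49.6.
Overbidding won the item at a price above value — truthful bidding would have avoided this loss.

-49.6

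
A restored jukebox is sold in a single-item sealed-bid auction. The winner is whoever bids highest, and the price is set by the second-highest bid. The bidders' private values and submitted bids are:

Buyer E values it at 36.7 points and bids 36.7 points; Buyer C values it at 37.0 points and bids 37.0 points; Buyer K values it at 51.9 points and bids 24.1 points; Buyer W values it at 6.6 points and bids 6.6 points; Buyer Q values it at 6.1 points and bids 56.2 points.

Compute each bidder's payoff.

Bids in descending order: Buyer Q 56.2 points, then Buyer C 37.0 points, then Buyer E 36.7 points, then Buyer K 24.1 points, then Buyer W 6.6 points.
Buyer Q has the top bid and wins; the price is the second-highest bid, 37.0 points.
Buyer Q's payoff = 6.1 points − 37.0 points = -30.9 points. All other bidders lose, so their payoff is 0.

Payoffs: Buyer E 0.0 points, Buyer C 0.0 points, Buyer K 0.0 points, Buyer W 0.0 points, Buyer Q -30.9 points.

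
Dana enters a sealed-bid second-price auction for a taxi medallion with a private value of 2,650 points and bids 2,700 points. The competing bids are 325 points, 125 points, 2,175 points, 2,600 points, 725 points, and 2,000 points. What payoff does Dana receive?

Highest competing bid: 2,600 points.
Dana's bid 2,700 points is the highest overall, so Dana wins and pays the second-highest bid, 2,600 points.
Payoff = value − price = 2,650 points − 2,600 points = 50 points.

Dana's payoff: 50 points.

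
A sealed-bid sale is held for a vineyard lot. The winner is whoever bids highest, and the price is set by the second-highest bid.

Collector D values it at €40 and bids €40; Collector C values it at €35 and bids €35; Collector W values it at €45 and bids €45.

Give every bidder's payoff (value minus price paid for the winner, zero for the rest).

Payoffs: Collector D €0, Collector C €0, Collector W €5.

Sorted high to low: Collector W €45 > Collector D €40 > Collector C €35.
Collector W has the top bid and wins; the price is the second-highest bid, €40.
Collector W's payoff = €45 − €40 = €5. All other bidders lose, so their payoff is 0.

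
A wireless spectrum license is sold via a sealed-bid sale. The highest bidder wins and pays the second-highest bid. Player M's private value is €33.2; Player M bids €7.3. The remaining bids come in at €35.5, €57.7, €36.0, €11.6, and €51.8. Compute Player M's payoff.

Highest competing bid: €57.7.
Player M's bid €7.3 is not the highest, so Player M loses, pays nothing, and earns zero payoff.

Payoff = €0.0.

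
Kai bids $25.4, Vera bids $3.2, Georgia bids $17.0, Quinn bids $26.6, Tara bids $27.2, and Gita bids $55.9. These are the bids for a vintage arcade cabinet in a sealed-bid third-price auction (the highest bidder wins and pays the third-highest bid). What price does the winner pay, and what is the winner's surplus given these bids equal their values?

Sorted high to low: Gita $55.9; Tara $27.2; Quinn $26.6; Kai $25.4; Georgia $17.0; Vera $3.2.
Gita is the highest bidder, so Gita wins.
Under the third-price rule, the price is the third-highest bid: $26.6.
Surplus = $55.9 − $26.6 = $29.3.

Price $26.6; surplus $29.3.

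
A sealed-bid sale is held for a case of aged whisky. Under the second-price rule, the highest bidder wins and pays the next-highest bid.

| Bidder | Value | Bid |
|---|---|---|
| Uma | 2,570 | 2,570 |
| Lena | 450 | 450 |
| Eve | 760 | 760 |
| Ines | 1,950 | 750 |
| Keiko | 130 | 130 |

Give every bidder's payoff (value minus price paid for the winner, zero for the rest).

Payoffs: Uma 1,810, Lena 0, Eve 0, Ines 0, Keiko 0.

Sorted high to low: Uma 2,570 > Eve 760 > Ines 750 > Lena 450 > Keiko 130.
Uma has the top bid and wins; the price is the second-highest bid, 760.
Uma's payoff = 2,570 − 760 = 1,810. All other bidders lose, so their payoff is 0.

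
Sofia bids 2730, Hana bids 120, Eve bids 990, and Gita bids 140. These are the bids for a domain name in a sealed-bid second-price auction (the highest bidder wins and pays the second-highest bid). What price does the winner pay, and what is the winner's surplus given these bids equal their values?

The winner pays 990 for a surplus of 1740.

Sorted high to low: Sofia 2730 > Eve 990 > Gita 140 > Hana 120.
Sofia is the highest bidder, so Sofia wins.
Under the second-price rule, the price is the second-highest bid: 990.
Surplus = 2730 − 990 = 1740.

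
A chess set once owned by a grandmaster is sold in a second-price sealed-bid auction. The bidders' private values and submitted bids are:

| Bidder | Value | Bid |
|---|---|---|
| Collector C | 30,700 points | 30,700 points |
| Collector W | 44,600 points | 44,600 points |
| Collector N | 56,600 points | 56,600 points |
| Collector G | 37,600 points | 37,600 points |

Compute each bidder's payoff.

Payoffs: Collector C 0 points, Collector W 0 points, Collector N 12,000 points, Collector G 0 points.

Sorted high to low: Collector N 56,600 points; Collector W 44,600 points; Collector G 37,600 points; Collector C 30,700 points.
Collector N has the top bid and wins; the price is the second-highest bid, 44,600 points.
Collector N's payoff = 56,600 points − 44,600 points = 12,000 points. All other bidders lose, so their payoff is 0.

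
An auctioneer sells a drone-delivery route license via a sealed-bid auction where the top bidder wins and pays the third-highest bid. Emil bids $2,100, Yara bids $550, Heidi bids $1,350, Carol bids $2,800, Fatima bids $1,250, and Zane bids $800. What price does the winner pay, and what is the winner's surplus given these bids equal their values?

The winner pays $1,350 for a surplus of $1,450.

Sorted high to low: Carol $2,800, then Emil $2,100, then Heidi $1,350, then Fatima $1,250, then Zane $800, then Yara $550.
Carol is the highest bidder, so Carol wins.
Under the third-price rule, the price is the third-highest bid: $1,350.
Surplus = $2,800 − $1,350 = $1,450.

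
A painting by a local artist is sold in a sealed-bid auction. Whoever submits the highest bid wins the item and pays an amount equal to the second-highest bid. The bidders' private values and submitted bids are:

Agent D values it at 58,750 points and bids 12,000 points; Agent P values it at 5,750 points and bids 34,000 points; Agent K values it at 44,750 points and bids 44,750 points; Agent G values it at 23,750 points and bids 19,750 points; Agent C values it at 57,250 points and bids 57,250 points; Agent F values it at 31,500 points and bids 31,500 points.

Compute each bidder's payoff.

Payoffs: Agent D 0 points, Agent P 0 points, Agent K 0 points, Agent G 0 points, Agent C 12,500 points, Agent F 0 points.

Ranking the bids: Agent C 57,250 points; Agent K 44,750 points; Agent P 34,000 points; Agent F 31,500 points; Agent G 19,750 points; Agent D 12,000 points.
Agent C has the top bid and wins; the price is the second-highest bid, 44,750 points.
Agent C's payoff = 57,250 points − 44,750 points = 12,500 points. All other bidders lose, so their payoff is 0.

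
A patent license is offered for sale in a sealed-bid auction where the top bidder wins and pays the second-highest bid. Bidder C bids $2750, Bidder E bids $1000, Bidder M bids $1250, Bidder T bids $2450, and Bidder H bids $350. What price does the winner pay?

Ordered from highest: Bidder C $2750, then Bidder T $2450, then Bidder M $1250, then Bidder E $1000, then Bidder H $350.
Bidder C is the highest bidder, so Bidder C wins.
Under the second-price rule, the price is the second-highest bid: $2450.

$2450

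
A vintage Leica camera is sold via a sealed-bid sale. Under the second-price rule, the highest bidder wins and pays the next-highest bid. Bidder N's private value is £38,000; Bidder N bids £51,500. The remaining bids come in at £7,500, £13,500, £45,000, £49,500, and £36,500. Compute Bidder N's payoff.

Bidder N's payoff: -£11,500.

Highest competing bid: £49,500.
Bidder N's bid £51,500 is the highest overall, so Bidder N wins and pays the second-highest bid, £49,500.
Payoff = value − price = £38,000 − £49,500 = -£11,500.
Overbidding won the item at a price above value — truthful bidding would have avoided this loss.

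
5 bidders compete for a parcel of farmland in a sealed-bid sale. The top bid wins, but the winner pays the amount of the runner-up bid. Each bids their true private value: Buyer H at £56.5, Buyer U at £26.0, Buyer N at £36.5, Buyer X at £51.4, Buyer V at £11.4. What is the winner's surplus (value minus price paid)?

Surplus = £5.1.

Sorted high to low: Buyer H £56.5 > Buyer X £51.4 > Buyer N £36.5 > Buyer U £26.0 > Buyer V £11.4.
Buyer H wins with the top bid and pays the second-highest, £51.4.
Surplus = £56.5 − £51.4 = £5.1.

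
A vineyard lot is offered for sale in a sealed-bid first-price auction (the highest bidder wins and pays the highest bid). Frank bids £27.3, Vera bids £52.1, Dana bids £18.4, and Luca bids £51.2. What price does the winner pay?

Ordered from highest: Vera £52.1, then Luca £51.2, then Frank £27.3, then Dana £18.4.
Vera is the highest bidder, so Vera wins.
Under the first-price rule, the price is the highest bid: £52.1.

The winner pays £52.1.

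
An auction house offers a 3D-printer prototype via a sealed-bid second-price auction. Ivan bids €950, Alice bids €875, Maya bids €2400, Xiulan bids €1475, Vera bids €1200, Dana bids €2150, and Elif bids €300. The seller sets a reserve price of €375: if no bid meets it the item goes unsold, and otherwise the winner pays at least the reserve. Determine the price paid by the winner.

The winner pays €2150.

Bids in descending order: Maya €2400; Dana €2150; Xiulan €1475; Vera €1200; Ivan €950; Alice €875; Elif €300.
Maya has the highest bid, so Maya wins.
The second-highest bid is €2150, which exceeds the reserve, so that sets the price.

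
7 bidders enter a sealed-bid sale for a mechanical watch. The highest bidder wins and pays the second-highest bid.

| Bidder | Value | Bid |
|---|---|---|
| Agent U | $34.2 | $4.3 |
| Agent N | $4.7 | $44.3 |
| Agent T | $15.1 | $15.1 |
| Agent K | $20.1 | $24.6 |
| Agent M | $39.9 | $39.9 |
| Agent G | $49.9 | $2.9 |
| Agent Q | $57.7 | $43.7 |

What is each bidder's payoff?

Agent U $0.0, Agent N -$39.0, Agent T $0.0, Agent K $0.0, Agent M $0.0, Agent G $0.0, Agent Q $0.0.

Ranking the bids: Agent N $44.3; Agent Q $43.7; Agent M $39.9; Agent K $24.6; Agent T $15.1; Agent U $4.3; Agent G $2.9.
Agent N has the top bid and wins; the price is the second-highest bid, $43.7.
Agent N's payoff = $4.7 − $43.7 = -$39.0. All other bidders lose, so their payoff is 0.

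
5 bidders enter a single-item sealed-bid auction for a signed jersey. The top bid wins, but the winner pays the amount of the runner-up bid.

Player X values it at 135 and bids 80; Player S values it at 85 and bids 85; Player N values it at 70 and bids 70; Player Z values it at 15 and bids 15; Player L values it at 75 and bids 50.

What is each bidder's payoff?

Ordered from highest: Player S 85 > Player X 80 > Player N 70 > Player L 50 > Player Z 15.
Player S has the top bid and wins; the price is the second-highest bid, 80.
Player S's payoff = 85 − 80 = 5. All other bidders lose, so their payoff is 0.

Payoffs: Player X 0, Player S 5, Player N 0, Player Z 0, Player L 0.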